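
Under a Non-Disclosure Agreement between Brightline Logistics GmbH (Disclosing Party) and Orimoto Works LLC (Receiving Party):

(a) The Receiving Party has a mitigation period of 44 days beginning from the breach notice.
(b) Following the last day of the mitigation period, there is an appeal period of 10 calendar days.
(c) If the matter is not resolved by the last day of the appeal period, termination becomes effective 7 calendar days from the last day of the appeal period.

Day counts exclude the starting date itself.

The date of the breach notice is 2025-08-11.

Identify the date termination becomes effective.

Adding 44 calendar days to 2025-08-11 gives 2025-09-24, which is the last day of the mitigation period.
The last day of the appeal period: 10 calendar days after 2025-09-24 is 2025-10-04.
The date termination becomes effective: 2025-10-04 + 7 days = 2025-10-11.

2025-10-11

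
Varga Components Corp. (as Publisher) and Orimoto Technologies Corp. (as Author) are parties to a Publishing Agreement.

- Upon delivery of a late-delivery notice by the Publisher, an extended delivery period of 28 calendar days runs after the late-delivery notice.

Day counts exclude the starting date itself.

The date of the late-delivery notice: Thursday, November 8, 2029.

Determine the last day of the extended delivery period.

December 6, 2029

Adding 28 calendar days to November 8, 2029 gives December 6, 2029, which is the last day of the extended delivery period.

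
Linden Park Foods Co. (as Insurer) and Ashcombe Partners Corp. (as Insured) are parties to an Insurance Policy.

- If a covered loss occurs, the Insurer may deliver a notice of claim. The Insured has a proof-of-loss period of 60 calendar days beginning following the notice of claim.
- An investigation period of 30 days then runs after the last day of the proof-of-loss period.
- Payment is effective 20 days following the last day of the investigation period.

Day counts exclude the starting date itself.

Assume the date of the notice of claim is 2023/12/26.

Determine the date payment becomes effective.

2024/04/14

The last day of the proof-of-loss period: 2023/12/26 + 60 days = 2024/02/24.
The last day of the investigation period: 30 calendar days after 2024/02/24 is 2024/03/25.
Adding 20 calendar days to 2024/03/25 gives 2024/04/14, which is the date payment becomes effective.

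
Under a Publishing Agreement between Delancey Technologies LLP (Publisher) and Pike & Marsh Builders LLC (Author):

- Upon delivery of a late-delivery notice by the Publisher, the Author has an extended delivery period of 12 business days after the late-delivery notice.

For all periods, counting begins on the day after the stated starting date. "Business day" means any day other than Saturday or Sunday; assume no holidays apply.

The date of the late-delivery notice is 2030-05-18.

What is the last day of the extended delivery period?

The last day of the extended delivery period: 12 business days after Saturday, 2030-05-18, skipping weekends — May 20, May 21, May 22, May 23, …, May 31, Jun 3, Jun 4 — lands on Tuesday, 2030-06-04.

2030-06-04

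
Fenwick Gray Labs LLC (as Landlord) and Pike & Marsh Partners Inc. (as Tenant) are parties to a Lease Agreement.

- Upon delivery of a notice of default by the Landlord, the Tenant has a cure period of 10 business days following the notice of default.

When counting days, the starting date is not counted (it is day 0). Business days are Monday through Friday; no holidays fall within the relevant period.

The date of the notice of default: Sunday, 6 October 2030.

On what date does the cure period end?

18 October 2030

The last day of the cure period: 10 business days after Sunday, 6 October 2030, skipping weekends — Oct 7, Oct 8, Oct 9, Oct 10, Oct 11, Oct 14, Oct 15, Oct 16, Oct 17, Oct 18 — lands on Friday, 18 October 2030.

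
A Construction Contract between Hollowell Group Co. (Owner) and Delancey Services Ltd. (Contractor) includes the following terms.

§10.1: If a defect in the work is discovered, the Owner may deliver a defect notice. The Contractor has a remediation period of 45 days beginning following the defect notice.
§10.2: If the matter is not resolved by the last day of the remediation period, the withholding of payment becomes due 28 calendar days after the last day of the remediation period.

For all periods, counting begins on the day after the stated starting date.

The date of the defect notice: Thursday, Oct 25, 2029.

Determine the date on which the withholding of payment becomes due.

Adding 45 calendar days to Oct 25, 2029 gives Dec 9, 2029, which is the last day of the remediation period.
The date on which the withholding of payment becomes due: 28 calendar days after Dec 9, 2029 is Jan 6, 2030.

Jan 6, 2030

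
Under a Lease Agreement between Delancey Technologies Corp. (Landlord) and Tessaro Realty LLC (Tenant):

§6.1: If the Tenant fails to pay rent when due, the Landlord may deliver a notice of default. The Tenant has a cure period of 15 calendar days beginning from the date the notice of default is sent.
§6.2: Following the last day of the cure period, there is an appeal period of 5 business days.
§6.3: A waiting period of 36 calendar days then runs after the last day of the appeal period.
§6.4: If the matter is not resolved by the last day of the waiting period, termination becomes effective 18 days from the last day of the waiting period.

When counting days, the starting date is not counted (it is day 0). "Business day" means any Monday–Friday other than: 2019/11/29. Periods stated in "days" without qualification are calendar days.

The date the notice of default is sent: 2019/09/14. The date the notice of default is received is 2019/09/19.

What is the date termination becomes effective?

The last day of the cure period: 2019/09/14 + 15 days = 2019/09/29.
The last day of the appeal period: 5 business days after Sunday, 2019/09/29, skipping weekends — Sep 30, Oct 1, Oct 2, Oct 3, Oct 4 — lands on Friday, 2019/10/04.
Adding 36 calendar days to 2019/10/04 gives 2019/11/09, which is the last day of the waiting period.
The date termination becomes effective: 2019/11/09 + 18 days = 2019/11/27.

2019/11/27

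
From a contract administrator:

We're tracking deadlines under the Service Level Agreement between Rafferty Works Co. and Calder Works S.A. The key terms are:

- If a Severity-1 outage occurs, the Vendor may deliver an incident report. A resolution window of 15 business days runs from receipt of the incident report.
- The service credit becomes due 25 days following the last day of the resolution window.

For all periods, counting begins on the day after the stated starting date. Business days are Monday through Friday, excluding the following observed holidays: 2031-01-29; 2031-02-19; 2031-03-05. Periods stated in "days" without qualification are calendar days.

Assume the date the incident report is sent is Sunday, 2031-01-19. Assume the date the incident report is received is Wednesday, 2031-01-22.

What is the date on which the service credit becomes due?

2031-03-10

The last day of the resolution window: counting 15 business days from Wednesday, 2031-01-22 (Jan 23, Jan 24, Jan 27, Jan 28, …, Feb 11, Feb 12, Feb 13, skipping weekends and the listed holiday on Jan 29) reaches Thursday, 2031-02-13.
The date on which the service credit becomes due: 25 calendar days after 2031-02-13 is 2031-03-10.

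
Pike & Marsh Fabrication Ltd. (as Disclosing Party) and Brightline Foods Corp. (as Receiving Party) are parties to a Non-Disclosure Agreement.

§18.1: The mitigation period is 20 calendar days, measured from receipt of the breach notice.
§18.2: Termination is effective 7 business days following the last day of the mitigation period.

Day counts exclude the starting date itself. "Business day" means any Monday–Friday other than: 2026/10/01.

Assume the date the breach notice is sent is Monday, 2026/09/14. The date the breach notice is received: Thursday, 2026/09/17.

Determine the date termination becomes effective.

2026/10/16

The last day of the mitigation period: 2026/09/17 + 20 days = 2026/10/07.
From Wednesday, 2026/10/07, 7 business days (Oct 8, Oct 9, Oct 12, Oct 13, Oct 14, Oct 15, Oct 16, skipping weekends) brings us to Friday, 2026/10/16, which is the date termination becomes effective.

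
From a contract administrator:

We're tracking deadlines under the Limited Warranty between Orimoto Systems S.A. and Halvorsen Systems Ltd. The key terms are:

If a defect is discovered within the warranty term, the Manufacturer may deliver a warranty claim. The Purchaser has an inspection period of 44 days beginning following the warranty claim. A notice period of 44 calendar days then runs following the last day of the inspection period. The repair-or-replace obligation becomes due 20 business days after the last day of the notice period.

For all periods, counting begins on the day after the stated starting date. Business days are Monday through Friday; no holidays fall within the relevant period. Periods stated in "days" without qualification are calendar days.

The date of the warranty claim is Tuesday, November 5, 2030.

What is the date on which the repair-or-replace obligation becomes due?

February 28, 2031

The last day of the inspection period: November 5, 2030 + 44 days = December 19, 2030.
The last day of the notice period: 44 calendar days after December 19, 2030 is February 1, 2031.
The date on which the repair-or-replace obligation becomes due: 20 business days after Saturday, February 1, 2031, skipping weekends — Feb 3, Feb 4, Feb 5, Feb 6, …, Feb 26, Feb 27, Feb 28 — lands on Friday, February 28, 2031.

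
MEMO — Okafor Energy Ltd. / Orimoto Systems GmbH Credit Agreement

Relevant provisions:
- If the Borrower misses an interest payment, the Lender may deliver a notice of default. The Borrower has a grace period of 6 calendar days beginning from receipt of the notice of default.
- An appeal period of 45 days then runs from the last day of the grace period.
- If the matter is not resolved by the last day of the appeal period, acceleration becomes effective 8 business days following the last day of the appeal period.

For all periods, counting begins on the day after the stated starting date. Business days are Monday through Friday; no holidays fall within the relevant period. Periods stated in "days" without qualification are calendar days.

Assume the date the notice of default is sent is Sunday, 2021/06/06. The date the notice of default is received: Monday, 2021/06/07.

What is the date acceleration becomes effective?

2021/08/09

The last day of the grace period: 6 calendar days after 2021/06/07 is 2021/06/13.
The last day of the appeal period: 45 calendar days after 2021/06/13 is 2021/07/28.
The date acceleration becomes effective: counting 8 business days from Wednesday, 2021/07/28 (Jul 29, Jul 30, Aug 2, Aug 3, Aug 4, Aug 5, Aug 6, Aug 9, skipping weekends) reaches Monday, 2021/08/09.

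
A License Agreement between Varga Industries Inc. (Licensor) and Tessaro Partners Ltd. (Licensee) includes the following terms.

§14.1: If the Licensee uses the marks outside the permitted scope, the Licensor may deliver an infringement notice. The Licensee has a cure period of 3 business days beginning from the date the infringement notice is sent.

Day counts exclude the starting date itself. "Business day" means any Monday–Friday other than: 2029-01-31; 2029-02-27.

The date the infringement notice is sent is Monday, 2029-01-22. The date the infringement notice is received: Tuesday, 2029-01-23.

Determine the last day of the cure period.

From Monday, 2029-01-22, 3 business days (Jan 23, Jan 24, Jan 25, skipping weekends) brings us to Thursday, 2029-01-25, which is the last day of the cure period.

2029-01-25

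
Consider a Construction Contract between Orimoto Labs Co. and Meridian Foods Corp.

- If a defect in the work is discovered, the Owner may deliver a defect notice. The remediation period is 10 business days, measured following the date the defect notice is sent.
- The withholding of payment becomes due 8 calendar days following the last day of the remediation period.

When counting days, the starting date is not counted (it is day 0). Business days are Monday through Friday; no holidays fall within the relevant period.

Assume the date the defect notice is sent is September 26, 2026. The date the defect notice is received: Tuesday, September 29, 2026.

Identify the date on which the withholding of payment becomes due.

October 17, 2026

From Saturday, September 26, 2026, 10 business days (Sep 28, Sep 29, Sep 30, Oct 1, Oct 2, Oct 5, Oct 6, Oct 7, Oct 8, Oct 9, skipping weekends) brings us to Friday, October 9, 2026, which is the last day of the remediation period.
The date on which the withholding of payment becomes due: 8 calendar days after October 9, 2026 is October 17, 2026.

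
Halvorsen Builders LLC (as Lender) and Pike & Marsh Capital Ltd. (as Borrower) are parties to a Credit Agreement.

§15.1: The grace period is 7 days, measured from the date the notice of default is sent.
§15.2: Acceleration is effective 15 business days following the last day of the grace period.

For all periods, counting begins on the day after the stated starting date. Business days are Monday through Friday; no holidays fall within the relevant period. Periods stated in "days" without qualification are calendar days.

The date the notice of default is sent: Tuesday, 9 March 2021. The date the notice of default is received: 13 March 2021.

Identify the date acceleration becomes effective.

6 April 2021

The last day of the grace period: 9 March 2021 + 7 days = 16 March 2021.
From Tuesday, 16 March 2021, 15 business days (Mar 17, Mar 18, Mar 19, Mar 22, …, Apr 2, Apr 5, Apr 6, skipping weekends) brings us to Tuesday, 6 April 2021, which is the date acceleration becomes effective.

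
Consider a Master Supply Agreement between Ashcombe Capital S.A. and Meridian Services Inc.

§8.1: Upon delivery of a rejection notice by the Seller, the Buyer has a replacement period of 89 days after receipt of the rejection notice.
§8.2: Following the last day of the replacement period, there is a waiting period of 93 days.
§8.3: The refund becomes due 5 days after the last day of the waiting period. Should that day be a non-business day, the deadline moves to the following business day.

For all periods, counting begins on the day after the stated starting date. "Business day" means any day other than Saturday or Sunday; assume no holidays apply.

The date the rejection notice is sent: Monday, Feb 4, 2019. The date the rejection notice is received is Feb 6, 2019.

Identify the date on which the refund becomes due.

Aug 12, 2019

The last day of the replacement period: 89 calendar days after Feb 6, 2019 is May 6, 2019.
Adding 93 calendar days to May 6, 2019 gives Aug 7, 2019, which is the last day of the waiting period.
Adding 5 calendar days to Aug 7, 2019 gives Aug 12, 2019, which is the date on which the refund becomes due. Aug 12, 2019 is a Monday, so no roll-forward applies.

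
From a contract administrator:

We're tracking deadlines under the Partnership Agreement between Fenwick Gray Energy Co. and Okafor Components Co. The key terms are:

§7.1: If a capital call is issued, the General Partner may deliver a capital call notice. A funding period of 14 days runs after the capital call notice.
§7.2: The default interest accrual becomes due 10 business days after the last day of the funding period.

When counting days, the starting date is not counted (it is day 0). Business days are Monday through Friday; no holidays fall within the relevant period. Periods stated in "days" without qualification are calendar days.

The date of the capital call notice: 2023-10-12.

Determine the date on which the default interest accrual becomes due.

Adding 14 calendar days to 2023-10-12 gives 2023-10-26, which is the last day of the funding period.
From Thursday, 2023-10-26, 10 business days (Oct 27, Oct 30, Oct 31, Nov 1, Nov 2, Nov 3, Nov 6, Nov 7, Nov 8, Nov 9, skipping weekends) brings us to Thursday, 2023-11-09, which is the date on which the default interest accrual becomes due.

2023-11-09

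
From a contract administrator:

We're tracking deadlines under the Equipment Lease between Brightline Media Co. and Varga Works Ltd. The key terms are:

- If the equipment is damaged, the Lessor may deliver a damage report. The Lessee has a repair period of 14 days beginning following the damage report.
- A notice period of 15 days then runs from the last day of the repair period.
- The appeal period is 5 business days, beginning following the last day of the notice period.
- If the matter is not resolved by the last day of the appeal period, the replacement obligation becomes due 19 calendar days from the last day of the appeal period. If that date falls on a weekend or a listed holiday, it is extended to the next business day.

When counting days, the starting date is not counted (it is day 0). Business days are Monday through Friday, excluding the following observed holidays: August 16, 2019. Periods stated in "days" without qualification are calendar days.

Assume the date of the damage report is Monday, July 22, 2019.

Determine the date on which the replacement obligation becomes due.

The last day of the repair period: July 22, 2019 + 14 days = August 5, 2019.
Adding 15 calendar days to August 5, 2019 gives August 20, 2019, which is the last day of the notice period.
The last day of the appeal period: 5 business days after Tuesday, August 20, 2019, skipping weekends — Aug 21, Aug 22, Aug 23, Aug 26, Aug 27 — lands on Tuesday, August 27, 2019.
The date on which the replacement obligation becomes due: August 27, 2019 + 19 days = September 15, 2019. That falls on a Sunday, so it rolls to the next business day, Monday, September 16, 2019.

September 16, 2019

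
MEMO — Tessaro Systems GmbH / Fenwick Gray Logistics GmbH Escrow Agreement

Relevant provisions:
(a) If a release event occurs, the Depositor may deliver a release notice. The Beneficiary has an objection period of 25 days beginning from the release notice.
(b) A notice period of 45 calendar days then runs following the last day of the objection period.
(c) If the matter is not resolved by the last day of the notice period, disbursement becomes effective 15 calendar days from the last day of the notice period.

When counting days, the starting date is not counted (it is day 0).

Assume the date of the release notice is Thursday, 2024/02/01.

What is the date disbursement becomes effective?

2024/04/26

Adding 25 calendar days to 2024/02/01 gives 2024/02/26, which is the last day of the objection period.
The last day of the notice period: 45 calendar days after 2024/02/26 is 2024/04/11.
The date disbursement becomes effective: 15 calendar days after 2024/04/11 is 2024/04/26.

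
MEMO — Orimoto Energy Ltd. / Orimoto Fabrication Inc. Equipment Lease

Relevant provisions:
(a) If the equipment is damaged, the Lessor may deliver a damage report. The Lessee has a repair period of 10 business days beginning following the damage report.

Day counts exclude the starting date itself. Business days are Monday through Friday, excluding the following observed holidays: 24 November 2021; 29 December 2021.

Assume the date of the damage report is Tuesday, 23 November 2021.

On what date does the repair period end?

From Tuesday, 23 November 2021, 10 business days (Nov 25, Nov 26, Nov 29, Nov 30, Dec 1, Dec 2, Dec 3, Dec 6, Dec 7, Dec 8, skipping weekends and the listed holiday on Nov 24) brings us to Wednesday, 8 December 2021, which is the last day of the repair period.

8 December 2021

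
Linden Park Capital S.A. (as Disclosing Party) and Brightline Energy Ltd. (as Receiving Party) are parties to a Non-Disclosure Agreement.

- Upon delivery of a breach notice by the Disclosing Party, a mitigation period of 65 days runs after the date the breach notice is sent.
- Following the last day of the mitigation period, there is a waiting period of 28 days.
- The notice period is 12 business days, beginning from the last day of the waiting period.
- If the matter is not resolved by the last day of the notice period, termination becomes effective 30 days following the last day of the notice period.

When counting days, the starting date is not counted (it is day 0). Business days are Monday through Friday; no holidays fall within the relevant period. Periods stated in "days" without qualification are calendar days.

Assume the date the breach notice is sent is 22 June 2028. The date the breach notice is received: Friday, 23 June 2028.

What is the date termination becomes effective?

9 November 2028

The last day of the mitigation period: 22 June 2028 + 65 days = 26 August 2028.
The last day of the waiting period: 28 calendar days after 26 August 2028 is 23 September 2028.
The last day of the notice period: counting 12 business days from Saturday, 23 September 2028 (Sep 25, Sep 26, Sep 27, Sep 28, …, Oct 6, Oct 9, Oct 10, skipping weekends) reaches Tuesday, 10 October 2028.
The date termination becomes effective: 30 calendar days after 10 October 2028 is 9 November 2028.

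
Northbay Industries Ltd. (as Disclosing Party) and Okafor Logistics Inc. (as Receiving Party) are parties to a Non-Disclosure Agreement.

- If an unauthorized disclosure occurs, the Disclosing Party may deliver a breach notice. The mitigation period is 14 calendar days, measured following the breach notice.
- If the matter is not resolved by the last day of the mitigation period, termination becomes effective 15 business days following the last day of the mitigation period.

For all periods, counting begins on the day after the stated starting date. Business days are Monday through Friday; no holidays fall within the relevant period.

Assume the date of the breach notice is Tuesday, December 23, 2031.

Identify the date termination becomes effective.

The last day of the mitigation period: December 23, 2031 + 14 days = January 6, 2032.
The date termination becomes effective: counting 15 business days from Tuesday, January 6, 2032 (Jan 7, Jan 8, Jan 9, Jan 12, …, Jan 23, Jan 26, Jan 27, skipping weekends) reaches Tuesday, January 27, 2032.

January 27, 2032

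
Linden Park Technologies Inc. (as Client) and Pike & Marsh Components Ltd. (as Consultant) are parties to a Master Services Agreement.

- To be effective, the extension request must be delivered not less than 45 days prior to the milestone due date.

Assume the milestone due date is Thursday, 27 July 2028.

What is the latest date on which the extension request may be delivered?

12 June 2028

27 July 2028 minus 45 days is 12 June 2028.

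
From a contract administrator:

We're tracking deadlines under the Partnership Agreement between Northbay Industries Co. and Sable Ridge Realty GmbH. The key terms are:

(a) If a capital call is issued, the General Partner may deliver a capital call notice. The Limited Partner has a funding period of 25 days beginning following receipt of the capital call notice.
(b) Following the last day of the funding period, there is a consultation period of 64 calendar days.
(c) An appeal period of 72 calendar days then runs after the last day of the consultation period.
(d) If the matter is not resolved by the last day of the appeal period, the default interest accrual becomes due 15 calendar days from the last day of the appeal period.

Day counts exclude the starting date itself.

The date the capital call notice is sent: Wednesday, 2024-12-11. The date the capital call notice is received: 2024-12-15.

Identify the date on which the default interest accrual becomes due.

The last day of the funding period: 2024-12-15 + 25 days = 2025-01-09.
The last day of the consultation period: 2025-01-09 + 64 days = 2025-03-14.
Adding 72 calendar days to 2025-03-14 gives 2025-05-25, which is the last day of the appeal period.
The date on which the default interest accrual becomes due: 15 calendar days after 2025-05-25 is 2025-06-09.

2025-06-09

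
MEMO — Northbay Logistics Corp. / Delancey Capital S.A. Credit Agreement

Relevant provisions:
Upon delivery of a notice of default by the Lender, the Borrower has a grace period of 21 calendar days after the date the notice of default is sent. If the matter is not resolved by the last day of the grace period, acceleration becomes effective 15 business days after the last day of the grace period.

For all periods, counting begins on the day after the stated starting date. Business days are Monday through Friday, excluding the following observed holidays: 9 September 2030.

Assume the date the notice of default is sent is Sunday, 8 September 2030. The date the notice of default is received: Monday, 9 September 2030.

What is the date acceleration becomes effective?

The last day of the grace period: 8 September 2030 + 21 days = 29 September 2030.
The date acceleration becomes effective: counting 15 business days from Sunday, 29 September 2030 (Sep 30, Oct 1, Oct 2, Oct 3, …, Oct 16, Oct 17, Oct 18, skipping weekends) reaches Friday, 18 October 2030.

18 October 2030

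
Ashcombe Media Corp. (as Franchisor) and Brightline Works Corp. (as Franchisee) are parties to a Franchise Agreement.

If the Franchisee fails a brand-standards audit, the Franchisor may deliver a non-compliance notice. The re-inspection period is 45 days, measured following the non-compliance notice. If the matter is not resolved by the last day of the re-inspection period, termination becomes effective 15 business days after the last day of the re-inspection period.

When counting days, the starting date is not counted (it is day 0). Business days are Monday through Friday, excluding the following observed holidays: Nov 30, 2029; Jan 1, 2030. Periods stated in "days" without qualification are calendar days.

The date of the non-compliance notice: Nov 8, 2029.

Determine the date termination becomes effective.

Adding 45 calendar days to Nov 8, 2029 gives Dec 23, 2029, which is the last day of the re-inspection period.
The date termination becomes effective: counting 15 business days from Sunday, Dec 23, 2029 (Dec 24, Dec 25, Dec 26, Dec 27, …, Jan 10, Jan 11, Jan 14, skipping weekends and the listed holiday on Jan 1) reaches Monday, Jan 14, 2030.

Jan 14, 2030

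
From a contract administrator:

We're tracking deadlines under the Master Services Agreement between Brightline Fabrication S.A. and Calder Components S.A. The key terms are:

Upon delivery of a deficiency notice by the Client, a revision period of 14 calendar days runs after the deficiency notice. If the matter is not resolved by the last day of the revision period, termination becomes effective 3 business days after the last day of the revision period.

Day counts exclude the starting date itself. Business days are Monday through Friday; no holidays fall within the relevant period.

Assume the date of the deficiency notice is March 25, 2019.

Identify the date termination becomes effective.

Adding 14 calendar days to March 25, 2019 gives April 8, 2019, which is the last day of the revision period.
The date termination becomes effective: counting 3 business days from Monday, April 8, 2019 (Apr 9, Apr 10, Apr 11, skipping weekends) reaches Thursday, April 11, 2019.

April 11, 2019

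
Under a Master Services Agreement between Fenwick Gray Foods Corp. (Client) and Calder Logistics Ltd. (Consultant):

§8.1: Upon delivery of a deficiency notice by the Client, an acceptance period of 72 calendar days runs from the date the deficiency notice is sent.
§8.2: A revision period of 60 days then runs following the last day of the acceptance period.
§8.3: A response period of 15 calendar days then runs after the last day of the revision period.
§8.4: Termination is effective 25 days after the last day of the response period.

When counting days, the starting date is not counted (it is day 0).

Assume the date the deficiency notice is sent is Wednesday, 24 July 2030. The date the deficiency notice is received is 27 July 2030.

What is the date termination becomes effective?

12 January 2031

The last day of the acceptance period: 72 calendar days after 24 July 2030 is 4 October 2030.
The last day of the revision period: 60 calendar days after 4 October 2030 is 3 December 2030.
Adding 15 calendar days to 3 December 2030 gives 18 December 2030, which is the last day of the response period.
Adding 25 calendar days to 18 December 2030 gives 12 January 2031, which is the date termination becomes effective.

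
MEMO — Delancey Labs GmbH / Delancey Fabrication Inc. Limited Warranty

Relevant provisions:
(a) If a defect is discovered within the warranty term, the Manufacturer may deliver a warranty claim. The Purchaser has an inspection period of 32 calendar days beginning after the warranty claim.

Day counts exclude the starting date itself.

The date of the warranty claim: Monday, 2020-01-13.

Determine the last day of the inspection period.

2020-02-14

The last day of the inspection period: 32 calendar days after 2020-01-13 is 2020-02-14.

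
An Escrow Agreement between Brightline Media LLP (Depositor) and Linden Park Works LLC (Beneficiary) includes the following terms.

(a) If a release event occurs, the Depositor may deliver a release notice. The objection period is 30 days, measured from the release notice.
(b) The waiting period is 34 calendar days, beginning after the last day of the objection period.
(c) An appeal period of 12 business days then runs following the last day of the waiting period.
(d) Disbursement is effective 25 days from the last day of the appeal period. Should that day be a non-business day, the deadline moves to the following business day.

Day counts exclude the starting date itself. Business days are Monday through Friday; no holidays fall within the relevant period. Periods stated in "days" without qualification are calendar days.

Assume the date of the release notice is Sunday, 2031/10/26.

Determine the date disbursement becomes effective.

The last day of the objection period: 2031/10/26 + 30 days = 2031/11/25.
The last day of the waiting period: 2031/11/25 + 34 days = 2031/12/29.
The last day of the appeal period: 12 business days after Monday, 2031/12/29, skipping weekends — Dec 30, Dec 31, Jan 1, Jan 2, …, Jan 12, Jan 13, Jan 14 — lands on Wednesday, 2032/01/14.
The date disbursement becomes effective: 2032/01/14 + 25 days = 2032/02/08. That falls on a Sunday, so it rolls to the next business day, Monday, 2032/02/09.

2032/02/09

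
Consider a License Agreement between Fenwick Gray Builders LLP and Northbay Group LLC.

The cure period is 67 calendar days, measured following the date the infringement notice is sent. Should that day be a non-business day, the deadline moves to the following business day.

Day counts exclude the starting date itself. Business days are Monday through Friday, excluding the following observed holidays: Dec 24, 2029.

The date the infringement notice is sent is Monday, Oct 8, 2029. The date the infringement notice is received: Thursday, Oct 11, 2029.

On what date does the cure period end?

The last day of the cure period: 67 calendar days after Oct 8, 2029 is Dec 14, 2029. Dec 14, 2029 is a Friday and is not a listed holiday, so no roll-forward applies.

Dec 14, 2029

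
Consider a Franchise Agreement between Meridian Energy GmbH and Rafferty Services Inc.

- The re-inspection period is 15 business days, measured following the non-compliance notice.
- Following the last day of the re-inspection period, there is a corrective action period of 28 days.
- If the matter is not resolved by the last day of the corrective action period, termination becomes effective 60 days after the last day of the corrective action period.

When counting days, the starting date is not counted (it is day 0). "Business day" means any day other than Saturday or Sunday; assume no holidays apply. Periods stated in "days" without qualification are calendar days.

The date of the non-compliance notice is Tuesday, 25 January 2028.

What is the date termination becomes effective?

From Tuesday, 25 January 2028, 15 business days (Jan 26, Jan 27, Jan 28, Jan 31, …, Feb 11, Feb 14, Feb 15, skipping weekends) brings us to Tuesday, 15 February 2028, which is the last day of the re-inspection period.
The last day of the corrective action period: 28 calendar days after 15 February 2028 is 14 March 2028.
The date termination becomes effective: 60 calendar days after 14 March 2028 is 13 May 2028.

13 May 2028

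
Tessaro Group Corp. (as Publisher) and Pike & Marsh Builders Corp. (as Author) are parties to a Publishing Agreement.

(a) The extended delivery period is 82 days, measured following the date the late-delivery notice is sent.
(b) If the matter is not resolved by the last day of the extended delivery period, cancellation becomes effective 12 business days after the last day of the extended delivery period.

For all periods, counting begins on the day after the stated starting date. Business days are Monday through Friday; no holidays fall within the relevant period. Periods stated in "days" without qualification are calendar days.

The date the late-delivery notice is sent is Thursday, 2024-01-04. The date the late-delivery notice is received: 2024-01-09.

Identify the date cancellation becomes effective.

2024-04-11

The last day of the extended delivery period: 2024-01-04 + 82 days = 2024-03-26.
The date cancellation becomes effective: counting 12 business days from Tuesday, 2024-03-26 (Mar 27, Mar 28, Mar 29, Apr 1, …, Apr 9, Apr 10, Apr 11, skipping weekends) reaches Thursday, 2024-04-11.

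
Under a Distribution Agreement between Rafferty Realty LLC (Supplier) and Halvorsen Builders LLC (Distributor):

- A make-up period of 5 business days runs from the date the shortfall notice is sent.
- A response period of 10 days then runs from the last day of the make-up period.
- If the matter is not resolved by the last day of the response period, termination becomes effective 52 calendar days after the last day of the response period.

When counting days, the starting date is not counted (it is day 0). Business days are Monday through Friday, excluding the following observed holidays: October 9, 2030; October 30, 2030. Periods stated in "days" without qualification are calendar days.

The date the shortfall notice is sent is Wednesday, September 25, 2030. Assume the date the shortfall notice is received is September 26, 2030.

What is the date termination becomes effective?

December 3, 2030

The last day of the make-up period: counting 5 business days from Wednesday, September 25, 2030 (Sep 26, Sep 27, Sep 30, Oct 1, Oct 2, skipping weekends) reaches Wednesday, October 2, 2030.
Adding 10 calendar days to October 2, 2030 gives October 12, 2030, which is the last day of the response period.
The date termination becomes effective: October 12, 2030 + 52 days = December 3, 2030.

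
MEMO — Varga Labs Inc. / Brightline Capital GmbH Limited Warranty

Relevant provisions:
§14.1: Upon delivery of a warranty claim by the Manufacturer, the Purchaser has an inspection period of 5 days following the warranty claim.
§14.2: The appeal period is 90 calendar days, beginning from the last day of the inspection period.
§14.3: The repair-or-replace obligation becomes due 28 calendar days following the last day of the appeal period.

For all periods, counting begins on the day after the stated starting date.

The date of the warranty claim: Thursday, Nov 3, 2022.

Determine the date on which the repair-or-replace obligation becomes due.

Mar 6, 2023

Adding 5 calendar days to Nov 3, 2022 gives Nov 8, 2022, which is the last day of the inspection period.
The last day of the appeal period: 90 calendar days after Nov 8, 2022 is Feb 6, 2023.
The date on which the repair-or-replace obligation becomes due: Feb 6, 2023 + 28 days = Mar 6, 2023.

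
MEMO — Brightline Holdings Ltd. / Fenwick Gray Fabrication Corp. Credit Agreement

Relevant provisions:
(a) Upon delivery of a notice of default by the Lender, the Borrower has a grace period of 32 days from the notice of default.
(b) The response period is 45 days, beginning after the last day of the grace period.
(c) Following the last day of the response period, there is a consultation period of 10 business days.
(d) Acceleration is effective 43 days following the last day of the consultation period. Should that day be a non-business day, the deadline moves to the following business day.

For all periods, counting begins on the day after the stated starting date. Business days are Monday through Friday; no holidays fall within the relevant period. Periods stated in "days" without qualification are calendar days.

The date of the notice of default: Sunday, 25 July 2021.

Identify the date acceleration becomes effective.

The last day of the grace period: 25 July 2021 + 32 days = 26 August 2021.
The last day of the response period: 45 calendar days after 26 August 2021 is 10 October 2021.
The last day of the consultation period: counting 10 business days from Sunday, 10 October 2021 (Oct 11, Oct 12, Oct 13, Oct 14, Oct 15, Oct 18, Oct 19, Oct 20, Oct 21, Oct 22, skipping weekends) reaches Friday, 22 October 2021.
The date acceleration becomes effective: 22 October 2021 + 43 days = 4 December 2021. That falls on a Saturday, so it rolls to the next business day, Monday, 6 December 2021.

6 December 2021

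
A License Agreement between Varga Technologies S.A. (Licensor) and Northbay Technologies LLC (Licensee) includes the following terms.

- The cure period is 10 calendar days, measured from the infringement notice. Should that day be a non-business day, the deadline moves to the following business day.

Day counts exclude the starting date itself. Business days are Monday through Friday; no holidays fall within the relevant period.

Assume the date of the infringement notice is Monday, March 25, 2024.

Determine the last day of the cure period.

The last day of the cure period: March 25, 2024 + 10 days = April 4, 2024. April 4, 2024 is a Thursday, so no roll-forward applies.

April 4, 2024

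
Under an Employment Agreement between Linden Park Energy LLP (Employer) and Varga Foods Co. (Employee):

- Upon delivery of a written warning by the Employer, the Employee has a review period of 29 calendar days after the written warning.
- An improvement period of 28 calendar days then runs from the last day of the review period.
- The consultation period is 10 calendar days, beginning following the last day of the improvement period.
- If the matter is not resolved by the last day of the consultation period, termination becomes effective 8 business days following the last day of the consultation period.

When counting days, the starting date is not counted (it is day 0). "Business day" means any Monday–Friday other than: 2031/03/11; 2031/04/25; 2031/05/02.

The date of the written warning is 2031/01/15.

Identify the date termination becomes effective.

Adding 29 calendar days to 2031/01/15 gives 2031/02/13, which is the last day of the review period.
The last day of the improvement period: 28 calendar days after 2031/02/13 is 2031/03/13.
Adding 10 calendar days to 2031/03/13 gives 2031/03/23, which is the last day of the consultation period.
From Sunday, 2031/03/23, 8 business days (Mar 24, Mar 25, Mar 26, Mar 27, Mar 28, Mar 31, Apr 1, Apr 2, skipping weekends) brings us to Wednesday, 2031/04/02, which is the date termination becomes effective.

2031/04/02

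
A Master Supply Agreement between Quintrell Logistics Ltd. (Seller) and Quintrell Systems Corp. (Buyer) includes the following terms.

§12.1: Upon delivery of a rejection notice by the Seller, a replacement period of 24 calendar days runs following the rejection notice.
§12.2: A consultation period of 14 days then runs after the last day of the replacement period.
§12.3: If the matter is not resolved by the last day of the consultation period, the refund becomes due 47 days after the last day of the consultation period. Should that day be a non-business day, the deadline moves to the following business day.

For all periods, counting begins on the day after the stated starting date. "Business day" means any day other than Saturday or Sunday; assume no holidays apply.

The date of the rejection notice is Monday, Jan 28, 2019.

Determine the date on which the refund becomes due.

The last day of the replacement period: 24 calendar days after Jan 28, 2019 is Feb 21, 2019.
Adding 14 calendar days to Feb 21, 2019 gives Mar 7, 2019, which is the last day of the consultation period.
The date on which the refund becomes due: Mar 7, 2019 + 47 days = Apr 23, 2019. Apr 23, 2019 is a Tuesday, so no roll-forward applies.

Apr 23, 2019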